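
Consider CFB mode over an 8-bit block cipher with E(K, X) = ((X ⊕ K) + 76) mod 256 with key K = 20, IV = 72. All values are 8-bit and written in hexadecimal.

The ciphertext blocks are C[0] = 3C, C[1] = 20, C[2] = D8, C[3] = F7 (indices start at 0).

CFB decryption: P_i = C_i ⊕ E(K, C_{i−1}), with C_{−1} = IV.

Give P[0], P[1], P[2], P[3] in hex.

P[0] = F4, P[1] = B2, P[2] = AE, P[3] = 99

P[0]: E(K, 72) = C8; 3C ⊕ C8 = F4.
P[1]: E(K, 3C) = 92; 20 ⊕ 92 = B2.
P[2]: E(K, 20) = 76; D8 ⊕ 76 = AE.
P[3]: E(K, D8) = 6E; F7 ⊕ 6E = 99.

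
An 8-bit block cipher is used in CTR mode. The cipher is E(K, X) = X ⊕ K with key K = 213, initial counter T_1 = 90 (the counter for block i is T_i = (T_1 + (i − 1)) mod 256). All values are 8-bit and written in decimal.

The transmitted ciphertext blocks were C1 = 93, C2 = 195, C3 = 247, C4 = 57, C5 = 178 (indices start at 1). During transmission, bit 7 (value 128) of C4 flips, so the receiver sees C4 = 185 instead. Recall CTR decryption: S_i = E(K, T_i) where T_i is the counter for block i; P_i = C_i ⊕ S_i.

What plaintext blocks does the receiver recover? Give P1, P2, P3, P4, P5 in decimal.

Only C4 changed, to 185. In CTR, a change in C_i flips the same bit in P_i only; the keystream is unaffected. Decrypting the received ciphertext:
P1: T = 90, S = E(K, T) = 143; 93 ⊕ 143 = 210.
P2: T = 91, S = E(K, T) = 142; 195 ⊕ 142 = 77.
P3: T = 92, S = E(K, T) = 137; 247 ⊕ 137 = 126.
P4: T = 93, S = E(K, T) = 136; 185 ⊕ 136 = 49.
P5: T = 94, S = E(K, T) = 139; 178 ⊕ 139 = 57.
Blocks that differ from the original plaintext: P4.

P1 = 210, P2 = 77, P3 = 126, P4 = 49, P5 = 57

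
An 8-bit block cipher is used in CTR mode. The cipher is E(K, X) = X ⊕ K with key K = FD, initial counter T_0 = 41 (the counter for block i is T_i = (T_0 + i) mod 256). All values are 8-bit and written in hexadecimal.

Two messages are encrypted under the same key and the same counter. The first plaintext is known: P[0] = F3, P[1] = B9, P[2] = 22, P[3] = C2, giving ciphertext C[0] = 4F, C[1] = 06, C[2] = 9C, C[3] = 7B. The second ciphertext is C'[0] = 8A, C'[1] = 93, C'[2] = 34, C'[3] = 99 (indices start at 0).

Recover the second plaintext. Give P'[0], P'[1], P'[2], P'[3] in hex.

P'[0] = 36, P'[1] = 2C, P'[2] = 8A, P'[3] = 20

In CTR with a reused counter, both messages share the same keystream S_i, so C_i ⊕ C'_i = P_i ⊕ P'_i and thus P'_i = P_i ⊕ C_i ⊕ C'_i.
P'[0]: F3 ⊕ 4F ⊕ 8A = 36.
P'[1]: B9 ⊕ 06 ⊕ 93 = 2C.
P'[2]: 22 ⊕ 9C ⊕ 34 = 8A.
P'[3]: C2 ⊕ 7B ⊕ 99 = 20.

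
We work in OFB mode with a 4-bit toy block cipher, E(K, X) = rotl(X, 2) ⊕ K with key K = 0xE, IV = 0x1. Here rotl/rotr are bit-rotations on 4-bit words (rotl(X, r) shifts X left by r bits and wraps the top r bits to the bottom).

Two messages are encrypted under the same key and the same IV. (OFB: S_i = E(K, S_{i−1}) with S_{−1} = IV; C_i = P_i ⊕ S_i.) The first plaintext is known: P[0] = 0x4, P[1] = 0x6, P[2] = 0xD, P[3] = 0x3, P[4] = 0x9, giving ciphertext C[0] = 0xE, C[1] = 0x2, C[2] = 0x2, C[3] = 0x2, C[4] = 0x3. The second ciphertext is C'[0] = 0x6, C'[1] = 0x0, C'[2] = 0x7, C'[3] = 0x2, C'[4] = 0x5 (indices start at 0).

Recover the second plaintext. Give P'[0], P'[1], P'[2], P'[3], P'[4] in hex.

In OFB with a reused IV, both messages share the same keystream S_i, so C_i ⊕ C'_i = P_i ⊕ P'_i and thus P'_i = P_i ⊕ C_i ⊕ C'_i.
P'[0]: 0x4 ⊕ 0xE ⊕ 0x6 = 0xC.
P'[1]: 0x6 ⊕ 0x2 ⊕ 0x0 = 0x4.
P'[2]: 0xD ⊕ 0x2 ⊕ 0x7 = 0x8.
P'[3]: 0x3 ⊕ 0x2 ⊕ 0x2 = 0x3.
P'[4]: 0x9 ⊕ 0x3 ⊕ 0x5 = 0xF.

P'[0] = 0xC, P'[1] = 0x4, P'[2] = 0x8, P'[3] = 0x3, P'[4] = 0xF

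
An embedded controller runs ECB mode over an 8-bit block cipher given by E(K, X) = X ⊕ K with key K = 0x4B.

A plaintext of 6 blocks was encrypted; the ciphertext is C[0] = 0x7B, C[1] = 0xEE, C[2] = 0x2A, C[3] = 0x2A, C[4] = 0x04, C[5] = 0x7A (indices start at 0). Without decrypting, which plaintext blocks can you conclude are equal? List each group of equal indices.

ECB encrypts each block independently with the same key, so equal ciphertext blocks imply equal plaintext blocks.
C[2] = C[3] = 0x2A, so P[2] = P[3].

P[2] = P[3]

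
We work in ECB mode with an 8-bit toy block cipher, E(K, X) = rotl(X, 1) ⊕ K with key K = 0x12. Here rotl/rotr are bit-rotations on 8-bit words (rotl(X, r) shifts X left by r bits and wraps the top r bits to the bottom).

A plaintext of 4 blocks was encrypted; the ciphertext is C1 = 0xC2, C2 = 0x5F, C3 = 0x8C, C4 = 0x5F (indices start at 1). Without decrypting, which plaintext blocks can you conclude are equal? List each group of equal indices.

ECB encrypts each block independently with the same key, so equal ciphertext blocks imply equal plaintext blocks.
C2 = C4 = 0x5F, so P2 = P4.

P2 = P4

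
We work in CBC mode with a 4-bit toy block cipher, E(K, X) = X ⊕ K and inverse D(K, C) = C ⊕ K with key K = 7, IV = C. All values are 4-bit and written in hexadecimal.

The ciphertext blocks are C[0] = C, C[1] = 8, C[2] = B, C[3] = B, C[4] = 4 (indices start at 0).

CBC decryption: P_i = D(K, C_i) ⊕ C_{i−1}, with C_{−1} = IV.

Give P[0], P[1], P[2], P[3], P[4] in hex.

P[0] = 7, P[1] = 3, P[2] = 4, P[3] = 7, P[4] = 8

P[0]: D(K, C) = B; B ⊕ C = 7.
P[1]: D(K, 8) = F; F ⊕ C = 3.
P[2]: D(K, B) = C; C ⊕ 8 = 4.
P[3]: D(K, B) = C; C ⊕ B = 7.
P[4]: D(K, 4) = 3; 3 ⊕ B = 8.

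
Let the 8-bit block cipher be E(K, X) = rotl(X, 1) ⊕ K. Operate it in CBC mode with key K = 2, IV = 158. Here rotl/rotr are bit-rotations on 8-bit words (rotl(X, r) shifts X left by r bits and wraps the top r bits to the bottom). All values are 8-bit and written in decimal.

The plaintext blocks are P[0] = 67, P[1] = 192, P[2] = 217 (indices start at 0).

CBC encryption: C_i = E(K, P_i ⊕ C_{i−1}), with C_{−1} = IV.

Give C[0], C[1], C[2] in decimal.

C[0] = 185, C[1] = 240, C[2] = 80

C[0]: P[0] ⊕ 158 = 221; E(K, 221) = 185.
C[1]: P[1] ⊕ 185 = 121; E(K, 121) = 240.
C[2]: P[2] ⊕ 240 = 41; E(K, 41) = 80.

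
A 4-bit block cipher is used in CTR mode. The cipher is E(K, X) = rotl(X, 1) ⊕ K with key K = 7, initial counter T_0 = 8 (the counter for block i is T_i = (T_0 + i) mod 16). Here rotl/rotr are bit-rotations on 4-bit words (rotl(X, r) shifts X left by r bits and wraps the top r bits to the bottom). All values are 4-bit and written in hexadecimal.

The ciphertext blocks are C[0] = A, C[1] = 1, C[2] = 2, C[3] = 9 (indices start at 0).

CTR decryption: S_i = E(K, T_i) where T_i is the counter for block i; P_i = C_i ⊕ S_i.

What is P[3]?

P[3]: T = B, S = E(K, T) = 0; 9 ⊕ 0 = 9.

P[3] = 9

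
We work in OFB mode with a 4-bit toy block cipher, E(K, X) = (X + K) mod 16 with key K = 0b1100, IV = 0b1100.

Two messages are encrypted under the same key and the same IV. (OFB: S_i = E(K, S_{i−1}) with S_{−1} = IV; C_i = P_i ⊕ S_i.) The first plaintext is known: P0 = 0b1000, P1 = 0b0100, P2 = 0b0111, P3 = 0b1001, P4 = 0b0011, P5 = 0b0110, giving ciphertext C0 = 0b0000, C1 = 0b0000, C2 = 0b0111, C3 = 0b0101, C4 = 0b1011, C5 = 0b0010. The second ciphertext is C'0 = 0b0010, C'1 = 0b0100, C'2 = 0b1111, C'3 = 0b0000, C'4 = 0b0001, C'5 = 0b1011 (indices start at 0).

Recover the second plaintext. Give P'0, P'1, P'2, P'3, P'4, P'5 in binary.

P'0 = 0b1010, P'1 = 0b0000, P'2 = 0b1111, P'3 = 0b1100, P'4 = 0b1001, P'5 = 0b1111

In OFB with a reused IV, both messages share the same keystream S_i, so C_i ⊕ C'_i = P_i ⊕ P'_i and thus P'_i = P_i ⊕ C_i ⊕ C'_i.
P'0: 0b1000 ⊕ 0b0000 ⊕ 0b0010 = 0b1010.
P'1: 0b0100 ⊕ 0b0000 ⊕ 0b0100 = 0b0000.
P'2: 0b0111 ⊕ 0b0111 ⊕ 0b1111 = 0b1111.
P'3: 0b1001 ⊕ 0b0101 ⊕ 0b0000 = 0b1100.
P'4: 0b0011 ⊕ 0b1011 ⊕ 0b0001 = 0b1001.
P'5: 0b0110 ⊕ 0b0010 ⊕ 0b1011 = 0b1111.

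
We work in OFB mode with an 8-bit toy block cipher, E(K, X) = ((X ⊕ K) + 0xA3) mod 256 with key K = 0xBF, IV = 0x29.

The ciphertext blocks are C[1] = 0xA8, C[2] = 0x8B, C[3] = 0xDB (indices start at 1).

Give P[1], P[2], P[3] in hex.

OFB decryption: S_i = E(K, S_{i−1}) with S_{0} = IV; P_i = C_i ⊕ S_i.
P[1]: S = E(K, 0x29) = 0x39; 0xA8 ⊕ 0x39 = 0x91.
P[2]: S = E(K, 0x39) = 0x29; 0x8B ⊕ 0x29 = 0xA2.
P[3]: S = E(K, 0x29) = 0x39; 0xDB ⊕ 0x39 = 0xE2.

P[1] = 0x91, P[2] = 0xA2, P[3] = 0xE2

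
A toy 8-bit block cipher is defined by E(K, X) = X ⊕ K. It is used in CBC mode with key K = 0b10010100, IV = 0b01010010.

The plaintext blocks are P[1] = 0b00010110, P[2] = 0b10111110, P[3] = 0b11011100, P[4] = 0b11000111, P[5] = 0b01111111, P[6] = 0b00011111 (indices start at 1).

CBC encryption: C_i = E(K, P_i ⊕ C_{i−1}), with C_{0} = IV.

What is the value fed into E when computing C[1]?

0b01000100

C[1]: P[1] ⊕ 0b01010010 = 0b01000100; E(K, 0b01000100) = 0b11010000.
So the input to E for block [1] is 0b01000100.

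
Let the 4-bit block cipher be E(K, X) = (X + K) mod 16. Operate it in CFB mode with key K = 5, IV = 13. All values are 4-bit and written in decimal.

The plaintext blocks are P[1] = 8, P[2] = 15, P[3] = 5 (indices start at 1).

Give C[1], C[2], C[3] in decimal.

CFB encryption: C_i = P_i ⊕ E(K, C_{i−1}), with C_{0} = IV.
C[1]: E(K, 13) = 2; 8 ⊕ 2 = 10.
C[2]: E(K, 10) = 15; 15 ⊕ 15 = 0.
C[3]: E(K, 0) = 5; 5 ⊕ 5 = 0.

C[1] = 10, C[2] = 0, C[3] = 0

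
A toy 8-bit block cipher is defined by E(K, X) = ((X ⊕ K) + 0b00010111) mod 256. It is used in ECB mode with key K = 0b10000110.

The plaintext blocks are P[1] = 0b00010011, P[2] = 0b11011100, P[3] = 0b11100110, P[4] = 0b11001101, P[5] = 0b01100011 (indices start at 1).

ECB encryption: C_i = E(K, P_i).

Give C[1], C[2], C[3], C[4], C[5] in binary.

C[1]: E(K, 0b00010011) = 0b10101100.
C[2]: E(K, 0b11011100) = 0b01110001.
C[3]: E(K, 0b11100110) = 0b01110111.
C[4]: E(K, 0b11001101) = 0b01100010.
C[5]: E(K, 0b01100011) = 0b11111100.

C[1] = 0b10101100, C[2] = 0b01110001, C[3] = 0b01110111, C[4] = 0b01100010, C[5] = 0b11111100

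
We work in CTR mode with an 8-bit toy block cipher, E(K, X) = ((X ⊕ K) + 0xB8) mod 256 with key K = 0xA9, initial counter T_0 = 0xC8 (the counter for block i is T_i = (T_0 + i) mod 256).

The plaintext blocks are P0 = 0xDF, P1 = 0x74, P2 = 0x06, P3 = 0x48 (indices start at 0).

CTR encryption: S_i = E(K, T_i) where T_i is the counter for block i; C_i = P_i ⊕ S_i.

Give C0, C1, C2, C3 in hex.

C0 = 0xC6, C1 = 0x6C, C2 = 0x1D, C3 = 0x52

C0: T = 0xC8, S = E(K, T) = 0x19; 0xDF ⊕ 0x19 = 0xC6.
C1: T = 0xC9, S = E(K, T) = 0x18; 0x74 ⊕ 0x18 = 0x6C.
C2: T = 0xCA, S = E(K, T) = 0x1B; 0x06 ⊕ 0x1B = 0x1D.
C3: T = 0xCB, S = E(K, T) = 0x1A; 0x48 ⊕ 0x1A = 0x52.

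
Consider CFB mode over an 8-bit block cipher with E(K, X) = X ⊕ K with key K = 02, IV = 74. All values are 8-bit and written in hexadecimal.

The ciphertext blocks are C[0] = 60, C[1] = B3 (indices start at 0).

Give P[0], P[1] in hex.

P[0] = 16, P[1] = D1

CFB decryption: P_i = C_i ⊕ E(K, C_{i−1}), with C_{−1} = IV.
P[0]: E(K, 74) = 76; 60 ⊕ 76 = 16.
P[1]: E(K, 60) = 62; B3 ⊕ 62 = D1.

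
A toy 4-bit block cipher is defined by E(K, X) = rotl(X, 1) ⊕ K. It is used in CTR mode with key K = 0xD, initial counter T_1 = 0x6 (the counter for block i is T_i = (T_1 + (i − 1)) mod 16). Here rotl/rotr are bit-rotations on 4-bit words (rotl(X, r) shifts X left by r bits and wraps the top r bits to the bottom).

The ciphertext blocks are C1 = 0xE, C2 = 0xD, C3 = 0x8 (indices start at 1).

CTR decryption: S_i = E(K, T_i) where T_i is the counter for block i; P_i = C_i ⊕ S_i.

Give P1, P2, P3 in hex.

P1: T = 0x6, S = E(K, T) = 0x1; 0xE ⊕ 0x1 = 0xF.
P2: T = 0x7, S = E(K, T) = 0x3; 0xD ⊕ 0x3 = 0xE.
P3: T = 0x8, S = E(K, T) = 0xC; 0x8 ⊕ 0xC = 0x4.

P1 = 0xF, P2 = 0xE, P3 = 0x4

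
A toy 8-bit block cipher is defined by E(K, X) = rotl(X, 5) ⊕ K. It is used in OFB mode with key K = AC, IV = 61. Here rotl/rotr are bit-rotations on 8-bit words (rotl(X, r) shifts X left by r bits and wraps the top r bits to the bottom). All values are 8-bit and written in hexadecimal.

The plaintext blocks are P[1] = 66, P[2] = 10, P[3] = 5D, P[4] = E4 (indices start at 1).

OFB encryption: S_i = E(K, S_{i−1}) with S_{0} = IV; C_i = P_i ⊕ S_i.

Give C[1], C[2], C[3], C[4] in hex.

C[1] = E6, C[2] = AC, C[3] = 66, C[4] = 2F

C[1]: S = E(K, 61) = 80; 66 ⊕ 80 = E6.
C[2]: S = E(K, 80) = BC; 10 ⊕ BC = AC.
C[3]: S = E(K, BC) = 3B; 5D ⊕ 3B = 66.
C[4]: S = E(K, 3B) = CB; E4 ⊕ CB = 2F.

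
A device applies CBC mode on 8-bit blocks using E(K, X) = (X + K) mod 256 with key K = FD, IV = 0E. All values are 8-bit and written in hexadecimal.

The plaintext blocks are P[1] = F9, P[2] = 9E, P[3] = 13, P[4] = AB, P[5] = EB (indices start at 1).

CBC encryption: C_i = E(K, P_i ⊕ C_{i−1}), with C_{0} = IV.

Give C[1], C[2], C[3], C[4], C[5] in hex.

C[1]: P[1] ⊕ 0E = F7; E(K, F7) = F4.
C[2]: P[2] ⊕ F4 = 6A; E(K, 6A) = 67.
C[3]: P[3] ⊕ 67 = 74; E(K, 74) = 71.
C[4]: P[4] ⊕ 71 = DA; E(K, DA) = D7.
C[5]: P[5] ⊕ D7 = 3C; E(K, 3C) = 39.

C[1] = F4, C[2] = 67, C[3] = 71, C[4] = D7, C[5] = 39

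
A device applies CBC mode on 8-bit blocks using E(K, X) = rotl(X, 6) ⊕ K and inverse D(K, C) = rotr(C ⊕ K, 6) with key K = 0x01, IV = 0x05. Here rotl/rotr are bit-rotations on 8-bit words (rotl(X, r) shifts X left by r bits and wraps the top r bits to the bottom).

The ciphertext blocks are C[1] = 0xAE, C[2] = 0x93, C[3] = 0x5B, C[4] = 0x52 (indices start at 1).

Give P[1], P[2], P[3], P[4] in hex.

P[1] = 0xBB, P[2] = 0xE4, P[3] = 0xFA, P[4] = 0x16

CBC decryption: P_i = D(K, C_i) ⊕ C_{i−1}, with C_{0} = IV.
P[1]: D(K, 0xAE) = 0xBE; 0xBE ⊕ 0x05 = 0xBB.
P[2]: D(K, 0x93) = 0x4A; 0x4A ⊕ 0xAE = 0xE4.
P[3]: D(K, 0x5B) = 0x69; 0x69 ⊕ 0x93 = 0xFA.
P[4]: D(K, 0x52) = 0x4D; 0x4D ⊕ 0x5B = 0x16.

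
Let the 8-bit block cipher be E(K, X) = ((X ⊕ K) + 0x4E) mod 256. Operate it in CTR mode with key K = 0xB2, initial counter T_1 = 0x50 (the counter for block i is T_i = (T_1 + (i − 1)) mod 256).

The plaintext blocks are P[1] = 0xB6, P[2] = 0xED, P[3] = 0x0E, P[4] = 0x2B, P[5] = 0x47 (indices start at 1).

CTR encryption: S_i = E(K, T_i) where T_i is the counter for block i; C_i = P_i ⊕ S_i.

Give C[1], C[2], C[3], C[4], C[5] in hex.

C[1] = 0x86, C[2] = 0xDC, C[3] = 0x20, C[4] = 0x04, C[5] = 0x73

C[1]: T = 0x50, S = E(K, T) = 0x30; 0xB6 ⊕ 0x30 = 0x86.
C[2]: T = 0x51, S = E(K, T) = 0x31; 0xED ⊕ 0x31 = 0xDC.
C[3]: T = 0x52, S = E(K, T) = 0x2E; 0x0E ⊕ 0x2E = 0x20.
C[4]: T = 0x53, S = E(K, T) = 0x2F; 0x2B ⊕ 0x2F = 0x04.
C[5]: T = 0x54, S = E(K, T) = 0x34; 0x47 ⊕ 0x34 = 0x73.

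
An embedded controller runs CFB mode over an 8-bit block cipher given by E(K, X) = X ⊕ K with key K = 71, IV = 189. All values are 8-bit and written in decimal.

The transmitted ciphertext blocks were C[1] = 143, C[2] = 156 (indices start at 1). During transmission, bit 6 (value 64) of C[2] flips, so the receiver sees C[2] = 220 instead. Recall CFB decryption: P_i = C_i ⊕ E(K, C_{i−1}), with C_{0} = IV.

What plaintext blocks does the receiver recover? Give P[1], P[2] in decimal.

Only C[2] changed, to 220. In CFB, a change in C_i flips the same bit in P_i and garbles P_{i+1}. Decrypting the received ciphertext:
P[1]: E(K, 189) = 250; 143 ⊕ 250 = 117.
P[2]: E(K, 143) = 200; 220 ⊕ 200 = 20.
Blocks that differ from the original plaintext: P[2].

P[1] = 117, P[2] = 20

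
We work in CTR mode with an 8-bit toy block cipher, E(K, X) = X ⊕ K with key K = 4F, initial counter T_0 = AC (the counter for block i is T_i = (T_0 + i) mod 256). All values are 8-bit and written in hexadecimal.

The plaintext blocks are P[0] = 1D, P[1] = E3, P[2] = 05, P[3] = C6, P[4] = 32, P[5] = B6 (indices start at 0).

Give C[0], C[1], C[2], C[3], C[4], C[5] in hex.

CTR encryption: S_i = E(K, T_i) where T_i is the counter for block i; C_i = P_i ⊕ S_i.
C[0]: T = AC, S = E(K, T) = E3; 1D ⊕ E3 = FE.
C[1]: T = AD, S = E(K, T) = E2; E3 ⊕ E2 = 01.
C[2]: T = AE, S = E(K, T) = E1; 05 ⊕ E1 = E4.
C[3]: T = AF, S = E(K, T) = E0; C6 ⊕ E0 = 26.
C[4]: T = B0, S = E(K, T) = FF; 32 ⊕ FF = CD.
C[5]: T = B1, S = E(K, T) = FE; B6 ⊕ FE = 48.

C[0] = FE, C[1] = 01, C[2] = E4, C[3] = 26, C[4] = CD, C[5] = 48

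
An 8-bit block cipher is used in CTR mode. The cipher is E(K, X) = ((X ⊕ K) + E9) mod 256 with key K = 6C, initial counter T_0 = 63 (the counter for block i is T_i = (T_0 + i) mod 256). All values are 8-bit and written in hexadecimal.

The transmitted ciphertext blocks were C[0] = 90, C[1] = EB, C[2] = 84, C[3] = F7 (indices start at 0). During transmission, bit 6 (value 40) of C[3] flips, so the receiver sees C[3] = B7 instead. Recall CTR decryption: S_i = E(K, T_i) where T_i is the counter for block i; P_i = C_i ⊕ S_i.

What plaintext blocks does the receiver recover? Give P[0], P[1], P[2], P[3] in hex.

Only C[3] changed, to B7. In CTR, a change in C_i flips the same bit in P_i only; the keystream is unaffected. Decrypting the received ciphertext:
P[0]: T = 63, S = E(K, T) = F8; 90 ⊕ F8 = 68.
P[1]: T = 64, S = E(K, T) = F1; EB ⊕ F1 = 1A.
P[2]: T = 65, S = E(K, T) = F2; 84 ⊕ F2 = 76.
P[3]: T = 66, S = E(K, T) = F3; B7 ⊕ F3 = 44.
Blocks that differ from the original plaintext: P[3].

P[0] = 68, P[1] = 1A, P[2] = 76, P[3] = 44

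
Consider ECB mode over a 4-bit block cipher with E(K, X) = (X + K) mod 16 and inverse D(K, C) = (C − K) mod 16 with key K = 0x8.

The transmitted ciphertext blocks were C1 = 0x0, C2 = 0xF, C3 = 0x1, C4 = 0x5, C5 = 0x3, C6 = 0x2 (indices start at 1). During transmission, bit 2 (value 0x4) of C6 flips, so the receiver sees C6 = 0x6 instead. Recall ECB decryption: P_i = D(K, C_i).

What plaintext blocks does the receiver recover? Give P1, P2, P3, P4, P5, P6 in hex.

P1 = 0x8, P2 = 0x7, P3 = 0x9, P4 = 0xD, P5 = 0xB, P6 = 0xE

Only C6 changed, to 0x6. In ECB, a change in C_i affects only P_i. Decrypting the received ciphertext:
P1: D(K, 0x0) = 0x8.
P2: D(K, 0xF) = 0x7.
P3: D(K, 0x1) = 0x9.
P4: D(K, 0x5) = 0xD.
P5: D(K, 0x3) = 0xB.
P6: D(K, 0x6) = 0xE.
Blocks that differ from the original plaintext: P6.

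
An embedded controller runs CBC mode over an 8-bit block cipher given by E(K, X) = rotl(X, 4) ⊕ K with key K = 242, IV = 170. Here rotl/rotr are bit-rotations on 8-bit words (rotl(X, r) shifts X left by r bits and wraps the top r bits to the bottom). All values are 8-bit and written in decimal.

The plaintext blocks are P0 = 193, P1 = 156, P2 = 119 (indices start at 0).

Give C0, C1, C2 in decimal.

CBC encryption: C_i = E(K, P_i ⊕ C_{i−1}), with C_{−1} = IV.
C0: P0 ⊕ 170 = 107; E(K, 107) = 68.
C1: P1 ⊕ 68 = 216; E(K, 216) = 127.
C2: P2 ⊕ 127 = 8; E(K, 8) = 114.

C0 = 68, C1 = 127, C2 = 114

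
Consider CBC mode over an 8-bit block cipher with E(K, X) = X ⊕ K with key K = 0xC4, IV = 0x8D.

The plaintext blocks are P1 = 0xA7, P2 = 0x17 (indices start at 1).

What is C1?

C1 = 0xEE

CBC encryption: C_i = E(K, P_i ⊕ C_{i−1}), with C_{0} = IV.
C1: P1 ⊕ 0x8D = 0x2A; E(K, 0x2A) = 0xEE.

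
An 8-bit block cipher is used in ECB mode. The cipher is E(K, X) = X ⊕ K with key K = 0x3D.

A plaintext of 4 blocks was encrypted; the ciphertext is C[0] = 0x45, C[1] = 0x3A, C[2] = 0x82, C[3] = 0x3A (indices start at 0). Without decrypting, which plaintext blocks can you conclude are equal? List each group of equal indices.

ECB encrypts each block independently with the same key, so equal ciphertext blocks imply equal plaintext blocks.
C[1] = C[3] = 0x3A, so P[1] = P[3].

P[1] = P[3]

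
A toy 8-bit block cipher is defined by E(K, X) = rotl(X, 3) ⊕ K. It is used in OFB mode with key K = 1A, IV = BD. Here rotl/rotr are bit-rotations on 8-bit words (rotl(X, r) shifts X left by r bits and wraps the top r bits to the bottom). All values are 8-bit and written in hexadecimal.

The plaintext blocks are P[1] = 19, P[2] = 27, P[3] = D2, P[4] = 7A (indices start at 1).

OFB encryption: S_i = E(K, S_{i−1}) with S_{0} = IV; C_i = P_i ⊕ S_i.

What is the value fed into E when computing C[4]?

37

C[1]: S = E(K, BD) = F7; 19 ⊕ F7 = EE.
C[2]: S = E(K, F7) = A5; 27 ⊕ A5 = 82.
C[3]: S = E(K, A5) = 37; D2 ⊕ 37 = E5.
C[4]: S = E(K, 37) = A3; 7A ⊕ A3 = D9.
So the input to E for block [4] is 37.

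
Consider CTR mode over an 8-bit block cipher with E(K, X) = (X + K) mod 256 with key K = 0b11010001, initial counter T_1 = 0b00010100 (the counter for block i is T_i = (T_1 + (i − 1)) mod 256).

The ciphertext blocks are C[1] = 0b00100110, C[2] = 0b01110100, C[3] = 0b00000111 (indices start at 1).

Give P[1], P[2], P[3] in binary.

P[1] = 0b11000011, P[2] = 0b10010010, P[3] = 0b11100000

CTR decryption: S_i = E(K, T_i) where T_i is the counter for block i; P_i = C_i ⊕ S_i.
P[1]: T = 0b00010100, S = E(K, T) = 0b11100101; 0b00100110 ⊕ 0b11100101 = 0b11000011.
P[2]: T = 0b00010101, S = E(K, T) = 0b11100110; 0b01110100 ⊕ 0b11100110 = 0b10010010.
P[3]: T = 0b00010110, S = E(K, T) = 0b11100111; 0b00000111 ⊕ 0b11100111 = 0b11100000.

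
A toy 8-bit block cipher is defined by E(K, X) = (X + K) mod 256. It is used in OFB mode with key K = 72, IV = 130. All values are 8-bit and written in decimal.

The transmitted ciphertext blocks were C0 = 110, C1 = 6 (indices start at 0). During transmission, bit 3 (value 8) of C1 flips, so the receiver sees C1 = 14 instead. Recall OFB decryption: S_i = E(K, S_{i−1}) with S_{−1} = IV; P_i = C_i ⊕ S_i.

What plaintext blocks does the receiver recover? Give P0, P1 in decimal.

P0 = 164, P1 = 28

Only C1 changed, to 14. In OFB, a change in C_i flips the same bit in P_i only; the keystream is unaffected. Decrypting the received ciphertext:
P0: S = E(K, 130) = 202; 110 ⊕ 202 = 164.
P1: S = E(K, 202) = 18; 14 ⊕ 18 = 28.
Blocks that differ from the original plaintext: P1.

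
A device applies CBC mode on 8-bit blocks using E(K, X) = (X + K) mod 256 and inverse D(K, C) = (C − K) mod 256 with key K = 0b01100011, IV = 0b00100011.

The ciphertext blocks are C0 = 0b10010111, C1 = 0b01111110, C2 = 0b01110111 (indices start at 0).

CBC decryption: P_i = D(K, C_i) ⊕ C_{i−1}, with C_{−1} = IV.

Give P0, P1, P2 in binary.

P0 = 0b00010111, P1 = 0b10001100, P2 = 0b01101010

P0: D(K, 0b10010111) = 0b00110100; 0b00110100 ⊕ 0b00100011 = 0b00010111.
P1: D(K, 0b01111110) = 0b00011011; 0b00011011 ⊕ 0b10010111 = 0b10001100.
P2: D(K, 0b01110111) = 0b00010100; 0b00010100 ⊕ 0b01111110 = 0b01101010.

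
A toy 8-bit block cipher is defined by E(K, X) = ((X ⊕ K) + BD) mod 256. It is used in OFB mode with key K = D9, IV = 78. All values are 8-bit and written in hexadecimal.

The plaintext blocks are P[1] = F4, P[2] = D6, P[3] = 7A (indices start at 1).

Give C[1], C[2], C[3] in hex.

C[1] = AA, C[2] = 92, C[3] = 20

OFB encryption: S_i = E(K, S_{i−1}) with S_{0} = IV; C_i = P_i ⊕ S_i.
C[1]: S = E(K, 78) = 5E; F4 ⊕ 5E = AA.
C[2]: S = E(K, 5E) = 44; D6 ⊕ 44 = 92.
C[3]: S = E(K, 44) = 5A; 7A ⊕ 5A = 20.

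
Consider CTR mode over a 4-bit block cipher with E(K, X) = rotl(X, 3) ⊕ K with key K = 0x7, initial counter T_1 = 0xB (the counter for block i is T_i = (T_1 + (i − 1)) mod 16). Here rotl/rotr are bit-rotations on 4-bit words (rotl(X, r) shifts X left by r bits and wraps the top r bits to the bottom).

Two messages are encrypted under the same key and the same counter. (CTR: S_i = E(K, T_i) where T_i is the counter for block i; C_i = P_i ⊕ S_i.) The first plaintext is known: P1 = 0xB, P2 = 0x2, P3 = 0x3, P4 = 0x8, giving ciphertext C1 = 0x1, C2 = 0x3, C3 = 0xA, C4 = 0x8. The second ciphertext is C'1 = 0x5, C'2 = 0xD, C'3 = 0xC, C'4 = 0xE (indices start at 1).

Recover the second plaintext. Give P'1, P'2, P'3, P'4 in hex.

In CTR with a reused counter, both messages share the same keystream S_i, so C_i ⊕ C'_i = P_i ⊕ P'_i and thus P'_i = P_i ⊕ C_i ⊕ C'_i.
P'1: 0xB ⊕ 0x1 ⊕ 0x5 = 0xF.
P'2: 0x2 ⊕ 0x3 ⊕ 0xD = 0xC.
P'3: 0x3 ⊕ 0xA ⊕ 0xC = 0x5.
P'4: 0x8 ⊕ 0x8 ⊕ 0xE = 0xE.

P'1 = 0xF, P'2 = 0xC, P'3 = 0x5, P'4 = 0xE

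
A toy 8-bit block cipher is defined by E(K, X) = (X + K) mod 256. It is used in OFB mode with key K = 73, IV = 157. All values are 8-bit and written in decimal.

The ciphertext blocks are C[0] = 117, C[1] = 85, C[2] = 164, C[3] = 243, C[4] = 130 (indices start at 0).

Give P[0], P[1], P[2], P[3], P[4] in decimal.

P[0] = 147, P[1] = 122, P[2] = 220, P[3] = 50, P[4] = 136

OFB decryption: S_i = E(K, S_{i−1}) with S_{−1} = IV; P_i = C_i ⊕ S_i.
P[0]: S = E(K, 157) = 230; 117 ⊕ 230 = 147.
P[1]: S = E(K, 230) = 47; 85 ⊕ 47 = 122.
P[2]: S = E(K, 47) = 120; 164 ⊕ 120 = 220.
P[3]: S = E(K, 120) = 193; 243 ⊕ 193 = 50.
P[4]: S = E(K, 193) = 10; 130 ⊕ 10 = 136.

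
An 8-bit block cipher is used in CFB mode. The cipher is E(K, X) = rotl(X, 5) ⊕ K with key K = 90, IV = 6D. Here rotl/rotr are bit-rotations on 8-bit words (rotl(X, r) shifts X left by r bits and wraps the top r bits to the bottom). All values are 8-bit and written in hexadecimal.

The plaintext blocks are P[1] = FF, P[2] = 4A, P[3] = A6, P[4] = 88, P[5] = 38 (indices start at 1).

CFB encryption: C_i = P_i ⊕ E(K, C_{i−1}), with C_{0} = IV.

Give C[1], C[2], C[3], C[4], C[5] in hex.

C[1] = C2, C[2] = 82, C[3] = 66, C[4] = D4, C[5] = 32

C[1]: E(K, 6D) = 3D; FF ⊕ 3D = C2.
C[2]: E(K, C2) = C8; 4A ⊕ C8 = 82.
C[3]: E(K, 82) = C0; A6 ⊕ C0 = 66.
C[4]: E(K, 66) = 5C; 88 ⊕ 5C = D4.
C[5]: E(K, D4) = 0A; 38 ⊕ 0A = 32.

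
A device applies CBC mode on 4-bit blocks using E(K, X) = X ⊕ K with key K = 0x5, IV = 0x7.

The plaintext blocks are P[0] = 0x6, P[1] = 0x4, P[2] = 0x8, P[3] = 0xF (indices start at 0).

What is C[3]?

CBC encryption: C_i = E(K, P_i ⊕ C_{i−1}), with C_{−1} = IV.
C[0]: P[0] ⊕ 0x7 = 0x1; E(K, 0x1) = 0x4.
C[1]: P[1] ⊕ 0x4 = 0x0; E(K, 0x0) = 0x5.
C[2]: P[2] ⊕ 0x5 = 0xD; E(K, 0xD) = 0x8.
C[3]: P[3] ⊕ 0x8 = 0x7; E(K, 0x7) = 0x2.

C[3] = 0x2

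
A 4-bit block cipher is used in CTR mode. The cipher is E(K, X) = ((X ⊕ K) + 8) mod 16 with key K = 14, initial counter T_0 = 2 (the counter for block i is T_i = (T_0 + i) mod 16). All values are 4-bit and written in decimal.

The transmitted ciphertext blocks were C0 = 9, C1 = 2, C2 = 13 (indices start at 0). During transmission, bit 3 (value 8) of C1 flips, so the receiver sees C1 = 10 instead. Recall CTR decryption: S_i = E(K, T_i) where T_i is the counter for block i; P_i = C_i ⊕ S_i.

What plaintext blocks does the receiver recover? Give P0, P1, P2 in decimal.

Only C1 changed, to 10. In CTR, a change in C_i flips the same bit in P_i only; the keystream is unaffected. Decrypting the received ciphertext:
P0: T = 2, S = E(K, T) = 4; 9 ⊕ 4 = 13.
P1: T = 3, S = E(K, T) = 5; 10 ⊕ 5 = 15.
P2: T = 4, S = E(K, T) = 2; 13 ⊕ 2 = 15.
Blocks that differ from the original plaintext: P1.

P0 = 13, P1 = 15, P2 = 15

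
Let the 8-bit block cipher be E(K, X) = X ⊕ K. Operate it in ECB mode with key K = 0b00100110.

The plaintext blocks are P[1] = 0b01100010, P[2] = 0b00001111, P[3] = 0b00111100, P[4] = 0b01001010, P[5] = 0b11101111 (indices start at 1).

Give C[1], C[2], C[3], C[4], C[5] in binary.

ECB encryption: C_i = E(K, P_i).
C[1]: E(K, 0b01100010) = 0b01000100.
C[2]: E(K, 0b00001111) = 0b00101001.
C[3]: E(K, 0b00111100) = 0b00011010.
C[4]: E(K, 0b01001010) = 0b01101100.
C[5]: E(K, 0b11101111) = 0b11001001.

C[1] = 0b01000100, C[2] = 0b00101001, C[3] = 0b00011010, C[4] = 0b01101100, C[5] = 0b11001001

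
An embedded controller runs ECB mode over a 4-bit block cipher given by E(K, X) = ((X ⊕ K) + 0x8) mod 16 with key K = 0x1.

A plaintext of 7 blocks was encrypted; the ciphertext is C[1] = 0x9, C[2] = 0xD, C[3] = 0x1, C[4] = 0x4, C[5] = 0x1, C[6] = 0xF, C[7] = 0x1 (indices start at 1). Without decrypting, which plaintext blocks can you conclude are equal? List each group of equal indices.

ECB encrypts each block independently with the same key, so equal ciphertext blocks imply equal plaintext blocks.
C[3] = C[5] = C[7] = 0x1, so P[3] = P[5] = P[7].

P[3] = P[5] = P[7]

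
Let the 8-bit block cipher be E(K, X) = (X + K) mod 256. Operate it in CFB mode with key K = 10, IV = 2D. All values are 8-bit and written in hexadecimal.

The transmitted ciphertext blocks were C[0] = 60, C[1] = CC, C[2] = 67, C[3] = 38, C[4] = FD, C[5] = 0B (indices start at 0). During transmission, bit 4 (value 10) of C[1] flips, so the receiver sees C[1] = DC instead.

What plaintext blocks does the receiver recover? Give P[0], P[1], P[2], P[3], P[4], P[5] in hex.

P[0] = 5D, P[1] = AC, P[2] = 8B, P[3] = 4F, P[4] = B5, P[5] = 06

CFB decryption: P_i = C_i ⊕ E(K, C_{i−1}), with C_{−1} = IV.
Only C[1] changed, to DC. In CFB, a change in C_i flips the same bit in P_i and garbles P_{i+1}. Decrypting the received ciphertext:
P[0]: E(K, 2D) = 3D; 60 ⊕ 3D = 5D.
P[1]: E(K, 60) = 70; DC ⊕ 70 = AC.
P[2]: E(K, DC) = EC; 67 ⊕ EC = 8B.
P[3]: E(K, 67) = 77; 38 ⊕ 77 = 4F.
P[4]: E(K, 38) = 48; FD ⊕ 48 = B5.
P[5]: E(K, FD) = 0D; 0B ⊕ 0D = 06.
Blocks that differ from the original plaintext: P[1], P[2].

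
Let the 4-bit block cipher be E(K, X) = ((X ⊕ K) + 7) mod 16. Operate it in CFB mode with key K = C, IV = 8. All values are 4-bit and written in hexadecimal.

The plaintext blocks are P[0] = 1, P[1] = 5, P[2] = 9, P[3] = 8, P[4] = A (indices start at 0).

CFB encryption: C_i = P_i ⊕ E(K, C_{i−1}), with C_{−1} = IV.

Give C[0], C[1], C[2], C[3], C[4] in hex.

C[0]: E(K, 8) = B; 1 ⊕ B = A.
C[1]: E(K, A) = D; 5 ⊕ D = 8.
C[2]: E(K, 8) = B; 9 ⊕ B = 2.
C[3]: E(K, 2) = 5; 8 ⊕ 5 = D.
C[4]: E(K, D) = 8; A ⊕ 8 = 2.

C[0] = A, C[1] = 8, C[2] = 2, C[3] = D, C[4] = 2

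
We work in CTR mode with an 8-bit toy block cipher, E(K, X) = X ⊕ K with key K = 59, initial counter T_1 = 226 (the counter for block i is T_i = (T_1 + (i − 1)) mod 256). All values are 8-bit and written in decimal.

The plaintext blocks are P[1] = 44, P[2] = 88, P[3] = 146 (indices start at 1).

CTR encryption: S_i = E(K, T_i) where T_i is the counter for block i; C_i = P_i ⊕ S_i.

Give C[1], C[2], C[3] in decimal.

C[1] = 245, C[2] = 128, C[3] = 77

C[1]: T = 226, S = E(K, T) = 217; 44 ⊕ 217 = 245.
C[2]: T = 227, S = E(K, T) = 216; 88 ⊕ 216 = 128.
C[3]: T = 228, S = E(K, T) = 223; 146 ⊕ 223 = 77.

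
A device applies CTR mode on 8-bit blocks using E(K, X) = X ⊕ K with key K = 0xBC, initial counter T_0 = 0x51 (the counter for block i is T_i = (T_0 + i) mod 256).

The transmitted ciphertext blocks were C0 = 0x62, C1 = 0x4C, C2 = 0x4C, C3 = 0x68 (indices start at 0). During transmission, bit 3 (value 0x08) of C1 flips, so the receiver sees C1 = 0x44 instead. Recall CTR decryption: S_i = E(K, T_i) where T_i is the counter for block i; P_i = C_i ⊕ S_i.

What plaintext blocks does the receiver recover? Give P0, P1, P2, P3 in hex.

Only C1 changed, to 0x44. In CTR, a change in C_i flips the same bit in P_i only; the keystream is unaffected. Decrypting the received ciphertext:
P0: T = 0x51, S = E(K, T) = 0xED; 0x62 ⊕ 0xED = 0x8F.
P1: T = 0x52, S = E(K, T) = 0xEE; 0x44 ⊕ 0xEE = 0xAA.
P2: T = 0x53, S = E(K, T) = 0xEF; 0x4C ⊕ 0xEF = 0xA3.
P3: T = 0x54, S = E(K, T) = 0xE8; 0x68 ⊕ 0xE8 = 0x80.
Blocks that differ from the original plaintext: P1.

P0 = 0x8F, P1 = 0xAA, P2 = 0xA3, P3 = 0x80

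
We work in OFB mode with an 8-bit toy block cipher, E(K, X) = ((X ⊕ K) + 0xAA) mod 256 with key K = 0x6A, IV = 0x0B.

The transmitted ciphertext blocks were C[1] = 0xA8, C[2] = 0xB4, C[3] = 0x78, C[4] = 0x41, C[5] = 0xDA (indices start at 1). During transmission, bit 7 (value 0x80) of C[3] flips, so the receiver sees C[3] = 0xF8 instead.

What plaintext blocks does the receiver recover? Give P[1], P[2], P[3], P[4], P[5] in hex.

P[1] = 0xA3, P[2] = 0xBF, P[3] = 0xF3, P[4] = 0x4A, P[5] = 0xD1

OFB decryption: S_i = E(K, S_{i−1}) with S_{0} = IV; P_i = C_i ⊕ S_i.
Only C[3] changed, to 0xF8. In OFB, a change in C_i flips the same bit in P_i only; the keystream is unaffected. Decrypting the received ciphertext:
P[1]: S = E(K, 0x0B) = 0x0B; 0xA8 ⊕ 0x0B = 0xA3.
P[2]: S = E(K, 0x0B) = 0x0B; 0xB4 ⊕ 0x0B = 0xBF.
P[3]: S = E(K, 0x0B) = 0x0B; 0xF8 ⊕ 0x0B = 0xF3.
P[4]: S = E(K, 0x0B) = 0x0B; 0x41 ⊕ 0x0B = 0x4A.
P[5]: S = E(K, 0x0B) = 0x0B; 0xDA ⊕ 0x0B = 0xD1.
Blocks that differ from the original plaintext: P[3].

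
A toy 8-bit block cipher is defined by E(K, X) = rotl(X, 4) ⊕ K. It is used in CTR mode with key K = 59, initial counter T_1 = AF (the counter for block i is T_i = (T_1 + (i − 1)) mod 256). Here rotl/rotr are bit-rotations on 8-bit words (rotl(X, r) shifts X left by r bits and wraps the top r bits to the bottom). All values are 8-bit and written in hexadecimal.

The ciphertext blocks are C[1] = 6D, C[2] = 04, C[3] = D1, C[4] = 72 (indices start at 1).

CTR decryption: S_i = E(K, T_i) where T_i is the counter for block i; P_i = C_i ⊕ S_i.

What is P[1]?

P[1]: T = AF, S = E(K, T) = A3; 6D ⊕ A3 = CE.

P[1] = CE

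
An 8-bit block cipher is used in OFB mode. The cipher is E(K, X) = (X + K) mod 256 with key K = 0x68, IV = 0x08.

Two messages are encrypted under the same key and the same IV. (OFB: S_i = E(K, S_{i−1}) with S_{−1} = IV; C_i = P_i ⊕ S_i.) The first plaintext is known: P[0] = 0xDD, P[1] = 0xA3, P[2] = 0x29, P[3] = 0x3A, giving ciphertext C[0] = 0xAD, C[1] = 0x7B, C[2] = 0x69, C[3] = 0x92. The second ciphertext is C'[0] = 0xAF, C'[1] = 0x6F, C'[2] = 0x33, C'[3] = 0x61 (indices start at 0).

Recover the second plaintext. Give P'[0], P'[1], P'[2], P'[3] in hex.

P'[0] = 0xDF, P'[1] = 0xB7, P'[2] = 0x73, P'[3] = 0xC9

In OFB with a reused IV, both messages share the same keystream S_i, so C_i ⊕ C'_i = P_i ⊕ P'_i and thus P'_i = P_i ⊕ C_i ⊕ C'_i.
P'[0]: 0xDD ⊕ 0xAD ⊕ 0xAF = 0xDF.
P'[1]: 0xA3 ⊕ 0x7B ⊕ 0x6F = 0xB7.
P'[2]: 0x29 ⊕ 0x69 ⊕ 0x33 = 0x73.
P'[3]: 0x3A ⊕ 0x92 ⊕ 0x61 = 0xC9.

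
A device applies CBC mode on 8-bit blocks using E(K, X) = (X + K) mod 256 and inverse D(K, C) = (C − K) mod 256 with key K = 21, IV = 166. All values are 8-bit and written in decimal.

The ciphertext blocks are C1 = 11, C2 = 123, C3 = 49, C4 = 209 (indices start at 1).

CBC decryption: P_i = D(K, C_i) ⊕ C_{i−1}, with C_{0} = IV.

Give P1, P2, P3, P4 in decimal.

P1 = 80, P2 = 109, P3 = 103, P4 = 141

P1: D(K, 11) = 246; 246 ⊕ 166 = 80.
P2: D(K, 123) = 102; 102 ⊕ 11 = 109.
P3: D(K, 49) = 28; 28 ⊕ 123 = 103.
P4: D(K, 209) = 188; 188 ⊕ 49 = 141.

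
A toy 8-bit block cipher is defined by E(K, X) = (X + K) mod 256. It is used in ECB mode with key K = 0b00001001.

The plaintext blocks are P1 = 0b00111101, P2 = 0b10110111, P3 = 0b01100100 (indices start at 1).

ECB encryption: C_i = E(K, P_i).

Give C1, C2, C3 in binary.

C1: E(K, 0b00111101) = 0b01000110.
C2: E(K, 0b10110111) = 0b11000000.
C3: E(K, 0b01100100) = 0b01101101.

C1 = 0b01000110, C2 = 0b11000000, C3 = 0b01101101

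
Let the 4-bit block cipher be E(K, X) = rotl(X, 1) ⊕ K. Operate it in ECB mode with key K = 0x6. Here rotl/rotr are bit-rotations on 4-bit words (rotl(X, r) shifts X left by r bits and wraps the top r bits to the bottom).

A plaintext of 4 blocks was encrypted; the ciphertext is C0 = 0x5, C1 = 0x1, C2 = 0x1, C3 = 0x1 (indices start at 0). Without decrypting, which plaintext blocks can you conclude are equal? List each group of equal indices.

P1 = P2 = P3

ECB encrypts each block independently with the same key, so equal ciphertext blocks imply equal plaintext blocks.
C1 = C2 = C3 = 0x1, so P1 = P2 = P3.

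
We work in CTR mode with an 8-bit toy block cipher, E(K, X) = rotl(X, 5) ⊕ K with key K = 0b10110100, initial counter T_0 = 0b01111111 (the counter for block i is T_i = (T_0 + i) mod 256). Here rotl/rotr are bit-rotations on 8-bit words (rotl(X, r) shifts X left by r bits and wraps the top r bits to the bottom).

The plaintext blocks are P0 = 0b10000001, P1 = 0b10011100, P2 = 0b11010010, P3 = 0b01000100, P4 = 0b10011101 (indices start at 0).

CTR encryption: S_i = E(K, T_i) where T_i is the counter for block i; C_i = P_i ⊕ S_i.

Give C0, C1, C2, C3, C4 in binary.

C0: T = 0b01111111, S = E(K, T) = 0b01011011; 0b10000001 ⊕ 0b01011011 = 0b11011010.
C1: T = 0b10000000, S = E(K, T) = 0b10100100; 0b10011100 ⊕ 0b10100100 = 0b00111000.
C2: T = 0b10000001, S = E(K, T) = 0b10000100; 0b11010010 ⊕ 0b10000100 = 0b01010110.
C3: T = 0b10000010, S = E(K, T) = 0b11100100; 0b01000100 ⊕ 0b11100100 = 0b10100000.
C4: T = 0b10000011, S = E(K, T) = 0b11000100; 0b10011101 ⊕ 0b11000100 = 0b01011001.

C0 = 0b11011010, C1 = 0b00111000, C2 = 0b01010110, C3 = 0b10100000, C4 = 0b01011001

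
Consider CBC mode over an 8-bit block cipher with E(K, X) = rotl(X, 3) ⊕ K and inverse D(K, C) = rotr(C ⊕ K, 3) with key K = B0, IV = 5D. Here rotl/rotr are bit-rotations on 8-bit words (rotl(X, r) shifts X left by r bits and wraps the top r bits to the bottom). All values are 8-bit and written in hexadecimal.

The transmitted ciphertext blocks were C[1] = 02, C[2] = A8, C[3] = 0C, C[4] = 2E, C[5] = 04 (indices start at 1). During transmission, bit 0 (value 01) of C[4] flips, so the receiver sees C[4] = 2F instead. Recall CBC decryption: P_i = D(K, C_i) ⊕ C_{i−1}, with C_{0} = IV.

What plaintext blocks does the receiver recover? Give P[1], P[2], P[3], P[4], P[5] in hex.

P[1] = 0B, P[2] = 01, P[3] = 3F, P[4] = FF, P[5] = B9

Only C[4] changed, to 2F. In CBC, a change in C_i garbles P_i and flips the same bit in P_{i+1}. Decrypting the received ciphertext:
P[1]: D(K, 02) = 56; 56 ⊕ 5D = 0B.
P[2]: D(K, A8) = 03; 03 ⊕ 02 = 01.
P[3]: D(K, 0C) = 97; 97 ⊕ A8 = 3F.
P[4]: D(K, 2F) = F3; F3 ⊕ 0C = FF.
P[5]: D(K, 04) = 96; 96 ⊕ 2F = B9.
Blocks that differ from the original plaintext: P[4], P[5].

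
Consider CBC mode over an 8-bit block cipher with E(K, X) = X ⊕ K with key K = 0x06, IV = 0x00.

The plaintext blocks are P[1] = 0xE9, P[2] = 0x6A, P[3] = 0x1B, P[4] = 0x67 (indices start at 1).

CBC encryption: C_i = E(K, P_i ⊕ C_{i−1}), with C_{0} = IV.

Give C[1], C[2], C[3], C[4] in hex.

C[1]: P[1] ⊕ 0x00 = 0xE9; E(K, 0xE9) = 0xEF.
C[2]: P[2] ⊕ 0xEF = 0x85; E(K, 0x85) = 0x83.
C[3]: P[3] ⊕ 0x83 = 0x98; E(K, 0x98) = 0x9E.
C[4]: P[4] ⊕ 0x9E = 0xF9; E(K, 0xF9) = 0xFF.

C[1] = 0xEF, C[2] = 0x83, C[3] = 0x9E, C[4] = 0xFF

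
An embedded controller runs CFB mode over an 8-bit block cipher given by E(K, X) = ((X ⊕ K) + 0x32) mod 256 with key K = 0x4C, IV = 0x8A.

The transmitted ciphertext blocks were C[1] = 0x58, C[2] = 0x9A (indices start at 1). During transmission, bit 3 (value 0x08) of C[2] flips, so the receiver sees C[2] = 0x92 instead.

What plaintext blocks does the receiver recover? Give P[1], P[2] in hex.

P[1] = 0xA0, P[2] = 0xD4

CFB decryption: P_i = C_i ⊕ E(K, C_{i−1}), with C_{0} = IV.
Only C[2] changed, to 0x92. In CFB, a change in C_i flips the same bit in P_i and garbles P_{i+1}. Decrypting the received ciphertext:
P[1]: E(K, 0x8A) = 0xF8; 0x58 ⊕ 0xF8 = 0xA0.
P[2]: E(K, 0x58) = 0x46; 0x92 ⊕ 0x46 = 0xD4.
Blocks that differ from the original plaintext: P[2].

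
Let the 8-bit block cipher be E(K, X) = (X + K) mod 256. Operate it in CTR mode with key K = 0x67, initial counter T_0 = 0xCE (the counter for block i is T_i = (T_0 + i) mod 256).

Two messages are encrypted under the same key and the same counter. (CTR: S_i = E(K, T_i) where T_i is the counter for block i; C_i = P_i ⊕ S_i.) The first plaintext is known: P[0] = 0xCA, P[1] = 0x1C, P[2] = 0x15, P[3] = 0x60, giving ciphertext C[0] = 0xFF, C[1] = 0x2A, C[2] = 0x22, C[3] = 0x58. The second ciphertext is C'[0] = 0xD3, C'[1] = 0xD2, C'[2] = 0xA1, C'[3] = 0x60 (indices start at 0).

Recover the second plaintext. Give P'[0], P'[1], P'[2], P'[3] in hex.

In CTR with a reused counter, both messages share the same keystream S_i, so C_i ⊕ C'_i = P_i ⊕ P'_i and thus P'_i = P_i ⊕ C_i ⊕ C'_i.
P'[0]: 0xCA ⊕ 0xFF ⊕ 0xD3 = 0xE6.
P'[1]: 0x1C ⊕ 0x2A ⊕ 0xD2 = 0xE4.
P'[2]: 0x15 ⊕ 0x22 ⊕ 0xA1 = 0x96.
P'[3]: 0x60 ⊕ 0x58 ⊕ 0x60 = 0x58.

P'[0] = 0xE6, P'[1] = 0xE4, P'[2] = 0x96, P'[3] = 0x58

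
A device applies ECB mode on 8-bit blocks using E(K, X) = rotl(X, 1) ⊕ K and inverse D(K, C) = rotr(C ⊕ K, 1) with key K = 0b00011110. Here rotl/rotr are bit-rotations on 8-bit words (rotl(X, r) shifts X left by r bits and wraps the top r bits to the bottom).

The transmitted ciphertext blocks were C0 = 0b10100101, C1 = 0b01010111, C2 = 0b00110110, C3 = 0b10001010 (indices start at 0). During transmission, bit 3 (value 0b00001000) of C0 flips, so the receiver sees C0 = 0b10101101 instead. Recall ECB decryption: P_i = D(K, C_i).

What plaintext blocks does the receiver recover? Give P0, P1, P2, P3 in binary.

Only C0 changed, to 0b10101101. In ECB, a change in C_i affects only P_i. Decrypting the received ciphertext:
P0: D(K, 0b10101101) = 0b11011001.
P1: D(K, 0b01010111) = 0b10100100.
P2: D(K, 0b00110110) = 0b00010100.
P3: D(K, 0b10001010) = 0b01001010.
Blocks that differ from the original plaintext: P0.

P0 = 0b11011001, P1 = 0b10100100, P2 = 0b00010100, P3 = 0b01001010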